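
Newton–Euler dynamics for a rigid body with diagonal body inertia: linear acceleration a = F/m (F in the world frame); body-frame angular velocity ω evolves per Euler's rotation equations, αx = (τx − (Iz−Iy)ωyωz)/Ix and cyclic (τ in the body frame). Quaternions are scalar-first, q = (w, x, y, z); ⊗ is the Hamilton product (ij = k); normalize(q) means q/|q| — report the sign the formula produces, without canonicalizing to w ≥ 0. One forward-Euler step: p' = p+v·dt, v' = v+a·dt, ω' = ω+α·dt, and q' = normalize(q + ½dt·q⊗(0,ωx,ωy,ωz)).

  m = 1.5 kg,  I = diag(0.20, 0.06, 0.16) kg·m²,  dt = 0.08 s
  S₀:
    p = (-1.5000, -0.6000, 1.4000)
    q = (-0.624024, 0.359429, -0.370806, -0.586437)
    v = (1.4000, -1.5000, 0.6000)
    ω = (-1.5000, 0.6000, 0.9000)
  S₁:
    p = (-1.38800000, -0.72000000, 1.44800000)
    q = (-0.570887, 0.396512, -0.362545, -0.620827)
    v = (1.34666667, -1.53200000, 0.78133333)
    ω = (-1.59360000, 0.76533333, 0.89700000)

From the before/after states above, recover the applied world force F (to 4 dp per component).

v₁ − v₀ = (-0.05333333, -0.03200000, 0.18133333)
m·(v₁−v₀)/dt = (-1.0000, -0.6000, 3.4000)

F = (-1.0000, -0.6000, 3.4000)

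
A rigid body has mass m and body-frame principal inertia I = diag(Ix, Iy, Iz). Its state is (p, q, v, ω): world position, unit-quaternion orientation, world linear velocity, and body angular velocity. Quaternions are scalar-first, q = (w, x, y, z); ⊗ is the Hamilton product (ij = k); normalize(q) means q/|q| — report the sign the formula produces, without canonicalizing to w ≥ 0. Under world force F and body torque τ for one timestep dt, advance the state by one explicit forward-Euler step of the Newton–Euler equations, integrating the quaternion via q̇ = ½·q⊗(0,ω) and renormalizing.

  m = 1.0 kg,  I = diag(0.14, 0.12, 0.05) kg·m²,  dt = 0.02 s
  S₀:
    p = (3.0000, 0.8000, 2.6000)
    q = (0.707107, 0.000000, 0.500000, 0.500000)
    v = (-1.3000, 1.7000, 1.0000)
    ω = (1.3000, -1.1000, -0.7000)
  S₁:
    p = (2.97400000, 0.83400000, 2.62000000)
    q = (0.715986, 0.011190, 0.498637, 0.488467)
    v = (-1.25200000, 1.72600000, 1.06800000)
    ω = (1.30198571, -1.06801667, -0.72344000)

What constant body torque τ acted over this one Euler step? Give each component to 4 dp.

τ = (-0.0400, 0.1100, -0.0300)

rate change Δω = (0.00198571, 0.03198333, -0.02344000)
τ = I·(Δω/dt) + ω₀×(Iω₀) = (-0.0400, 0.1100, -0.0300)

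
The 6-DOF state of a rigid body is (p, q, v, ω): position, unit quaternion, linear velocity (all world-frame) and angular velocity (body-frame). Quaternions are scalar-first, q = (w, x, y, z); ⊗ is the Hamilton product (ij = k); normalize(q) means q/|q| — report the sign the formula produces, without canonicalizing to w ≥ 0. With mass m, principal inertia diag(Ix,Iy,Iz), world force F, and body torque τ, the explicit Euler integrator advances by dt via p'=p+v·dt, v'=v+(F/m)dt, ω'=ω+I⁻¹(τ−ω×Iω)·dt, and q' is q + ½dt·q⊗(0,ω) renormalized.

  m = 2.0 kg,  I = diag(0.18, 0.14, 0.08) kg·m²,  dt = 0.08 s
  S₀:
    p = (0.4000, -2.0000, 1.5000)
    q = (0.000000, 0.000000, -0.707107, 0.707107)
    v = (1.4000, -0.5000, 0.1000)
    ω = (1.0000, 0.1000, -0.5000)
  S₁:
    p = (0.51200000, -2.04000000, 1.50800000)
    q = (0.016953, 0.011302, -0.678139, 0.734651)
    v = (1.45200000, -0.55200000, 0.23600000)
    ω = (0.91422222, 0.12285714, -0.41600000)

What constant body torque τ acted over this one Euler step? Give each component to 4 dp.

Δω = ω₁−ω₀ = (-0.08577778, 0.02285714, 0.08400000)
τ = I·(Δω/dt) + ω₀×(Iω₀) = (-0.1900, -0.0100, 0.0800)

τ = (-0.1900, -0.0100, 0.0800)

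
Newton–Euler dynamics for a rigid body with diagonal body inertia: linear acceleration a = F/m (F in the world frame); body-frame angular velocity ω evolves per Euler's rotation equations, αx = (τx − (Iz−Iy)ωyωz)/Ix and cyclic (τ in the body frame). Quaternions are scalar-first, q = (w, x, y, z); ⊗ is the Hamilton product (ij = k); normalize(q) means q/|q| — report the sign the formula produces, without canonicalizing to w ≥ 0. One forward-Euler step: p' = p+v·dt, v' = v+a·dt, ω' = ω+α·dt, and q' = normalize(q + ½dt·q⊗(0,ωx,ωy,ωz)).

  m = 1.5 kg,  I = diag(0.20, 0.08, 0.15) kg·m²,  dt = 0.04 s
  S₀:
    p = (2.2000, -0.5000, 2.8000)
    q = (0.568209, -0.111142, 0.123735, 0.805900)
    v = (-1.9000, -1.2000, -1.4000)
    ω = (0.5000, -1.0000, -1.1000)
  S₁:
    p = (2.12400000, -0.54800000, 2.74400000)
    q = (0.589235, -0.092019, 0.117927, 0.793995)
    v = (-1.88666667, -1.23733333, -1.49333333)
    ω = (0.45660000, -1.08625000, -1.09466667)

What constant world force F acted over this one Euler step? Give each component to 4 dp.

F = (0.5000, -1.4000, -3.5000)

velocity change Δv = (0.01333333, -0.03733333, -0.09333333)
m·(v₁−v₀)/dt = (0.5000, -1.4000, -3.5000)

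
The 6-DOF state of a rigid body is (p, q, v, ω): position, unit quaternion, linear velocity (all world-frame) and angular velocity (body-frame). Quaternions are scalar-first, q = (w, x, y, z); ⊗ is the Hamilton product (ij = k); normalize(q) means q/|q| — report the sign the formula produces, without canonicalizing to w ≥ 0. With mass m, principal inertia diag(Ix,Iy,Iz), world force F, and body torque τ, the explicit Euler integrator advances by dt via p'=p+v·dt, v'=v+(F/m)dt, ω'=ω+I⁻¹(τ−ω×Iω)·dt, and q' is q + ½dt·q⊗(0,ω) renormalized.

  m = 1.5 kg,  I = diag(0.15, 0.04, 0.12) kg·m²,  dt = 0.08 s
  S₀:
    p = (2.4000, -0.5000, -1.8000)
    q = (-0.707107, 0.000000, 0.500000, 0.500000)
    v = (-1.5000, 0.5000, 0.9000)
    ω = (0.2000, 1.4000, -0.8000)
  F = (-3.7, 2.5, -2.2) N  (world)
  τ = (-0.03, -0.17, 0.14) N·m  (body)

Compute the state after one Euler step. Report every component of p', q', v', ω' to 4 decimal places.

p' = (2.2800, -0.4600, -1.7280)
q' = (-0.7176, -0.0496, 0.4634, 0.5175)
v' = (-1.6973, 0.6333, 0.7827)
ω' = (0.2318, 1.0696, -0.6861)

p' = p + v·dt = (2.2800, -0.4600, -1.7280)
v' = v + a·dt = (-1.6973, 0.6333, 0.7827)
ω×(Iω) gyroscopic = (-0.0896, -0.0048, -0.0308)
α = I⁻¹(τ − ω×Iω) = (0.3973, -4.1300, 1.4233)
new body rate ω' = (0.2318, 1.0696, -0.6861)
q⊗(0,ω) = (-0.3000000, -1.2414214, -0.8899498, 0.4656856)
q + ½dt·q⊗(0,ω), renormalized = (-0.7176, -0.0496, 0.4634, 0.5175)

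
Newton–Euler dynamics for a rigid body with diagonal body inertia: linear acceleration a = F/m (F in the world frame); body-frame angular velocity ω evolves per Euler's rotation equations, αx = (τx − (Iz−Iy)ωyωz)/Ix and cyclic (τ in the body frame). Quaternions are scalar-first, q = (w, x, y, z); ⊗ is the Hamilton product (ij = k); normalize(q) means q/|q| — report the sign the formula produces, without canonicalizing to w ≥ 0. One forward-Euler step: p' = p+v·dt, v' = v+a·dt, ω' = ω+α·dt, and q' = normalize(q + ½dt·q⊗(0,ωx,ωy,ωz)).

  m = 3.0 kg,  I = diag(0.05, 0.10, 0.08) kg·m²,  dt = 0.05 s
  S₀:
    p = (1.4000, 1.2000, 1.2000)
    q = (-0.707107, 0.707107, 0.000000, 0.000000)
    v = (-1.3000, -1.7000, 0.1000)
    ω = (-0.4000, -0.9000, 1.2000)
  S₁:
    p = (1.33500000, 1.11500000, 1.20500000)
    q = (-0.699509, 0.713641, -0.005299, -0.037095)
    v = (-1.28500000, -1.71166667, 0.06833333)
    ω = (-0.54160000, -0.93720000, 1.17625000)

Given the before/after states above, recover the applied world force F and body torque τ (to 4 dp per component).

F = (0.9000, -0.7000, -1.9000)
τ = (-0.1200, -0.0600, -0.0200)

v₁ − v₀ = (0.01500000, -0.01166667, -0.03166667)
m·(v₁−v₀)/dt = (0.9000, -0.7000, -1.9000)
ω₁ − ω₀ = (-0.14160000, -0.03720000, -0.02375000)
ω₀×(Iω₀) = (0.0216, 0.0144, 0.0180)
I·α + gyro = (-0.1200, -0.0600, -0.0200)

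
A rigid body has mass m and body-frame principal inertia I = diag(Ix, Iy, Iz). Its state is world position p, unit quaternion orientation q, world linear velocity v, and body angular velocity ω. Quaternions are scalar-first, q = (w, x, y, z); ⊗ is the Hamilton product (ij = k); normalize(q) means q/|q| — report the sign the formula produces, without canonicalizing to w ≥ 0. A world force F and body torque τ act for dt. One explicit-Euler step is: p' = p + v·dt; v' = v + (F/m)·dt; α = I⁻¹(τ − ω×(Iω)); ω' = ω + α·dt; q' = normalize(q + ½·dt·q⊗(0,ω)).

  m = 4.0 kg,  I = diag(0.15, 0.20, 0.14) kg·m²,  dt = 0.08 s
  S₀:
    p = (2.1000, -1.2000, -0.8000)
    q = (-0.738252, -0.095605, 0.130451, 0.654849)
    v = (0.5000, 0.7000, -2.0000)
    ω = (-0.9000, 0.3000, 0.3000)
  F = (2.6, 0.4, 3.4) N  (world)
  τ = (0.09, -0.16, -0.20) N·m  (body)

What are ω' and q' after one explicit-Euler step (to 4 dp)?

angular accel α = (0.6360, -0.7865, -1.3321)
ω + α·dt = (-0.8491, 0.2371, 0.1934)
q⊗(0,ω) = (-0.3216345, 0.5071074, -0.7821582, -0.1327512)
q + ½dt·q⊗(0,ω), renormalized = (-0.7505, -0.0753, 0.0991, 0.6490)

ω' = (-0.8491, 0.2371, 0.1934)
q' = (-0.7505, -0.0753, 0.0991, 0.6490)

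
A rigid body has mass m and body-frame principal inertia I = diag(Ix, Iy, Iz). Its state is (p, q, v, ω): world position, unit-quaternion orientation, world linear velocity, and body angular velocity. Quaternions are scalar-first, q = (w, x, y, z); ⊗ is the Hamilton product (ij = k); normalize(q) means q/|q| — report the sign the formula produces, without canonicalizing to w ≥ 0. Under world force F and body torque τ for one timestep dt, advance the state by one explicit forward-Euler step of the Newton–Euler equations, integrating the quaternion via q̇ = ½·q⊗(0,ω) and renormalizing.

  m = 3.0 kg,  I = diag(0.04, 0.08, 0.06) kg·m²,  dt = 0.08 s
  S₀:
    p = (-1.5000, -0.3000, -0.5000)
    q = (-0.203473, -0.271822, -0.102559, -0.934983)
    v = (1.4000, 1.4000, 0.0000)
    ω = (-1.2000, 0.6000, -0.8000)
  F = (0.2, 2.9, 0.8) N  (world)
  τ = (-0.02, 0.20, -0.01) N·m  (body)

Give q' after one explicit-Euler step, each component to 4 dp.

q' = (-0.2435, -0.2359, -0.0711, -0.9381)

q⊗(0,ω) = (-1.0126374, 0.8872046, 0.7824382, -0.1233856)
q' = normalize(q + ½dt·q⊗(0,ω)) = (-0.2435, -0.2359, -0.0711, -0.9381)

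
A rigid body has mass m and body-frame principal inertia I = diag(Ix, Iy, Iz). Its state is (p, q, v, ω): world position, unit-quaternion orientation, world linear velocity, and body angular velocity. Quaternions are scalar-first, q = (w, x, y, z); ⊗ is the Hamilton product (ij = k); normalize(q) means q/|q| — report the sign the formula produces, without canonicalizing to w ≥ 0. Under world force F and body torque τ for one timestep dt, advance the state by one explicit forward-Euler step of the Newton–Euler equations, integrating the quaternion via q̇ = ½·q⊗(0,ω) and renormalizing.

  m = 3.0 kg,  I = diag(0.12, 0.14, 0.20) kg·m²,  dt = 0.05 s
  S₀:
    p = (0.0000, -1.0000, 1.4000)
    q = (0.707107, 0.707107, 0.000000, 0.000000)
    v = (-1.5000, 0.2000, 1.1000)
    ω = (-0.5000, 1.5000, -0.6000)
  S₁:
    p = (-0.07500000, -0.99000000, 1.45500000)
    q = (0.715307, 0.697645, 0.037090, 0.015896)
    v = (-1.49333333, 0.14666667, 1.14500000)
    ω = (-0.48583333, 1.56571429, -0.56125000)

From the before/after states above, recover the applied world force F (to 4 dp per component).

F = (0.4000, -3.2000, 2.7000)

Δv = v₁−v₀ = (0.00666667, -0.05333333, 0.04500000)
m·(v₁−v₀)/dt = (0.4000, -3.2000, 2.7000)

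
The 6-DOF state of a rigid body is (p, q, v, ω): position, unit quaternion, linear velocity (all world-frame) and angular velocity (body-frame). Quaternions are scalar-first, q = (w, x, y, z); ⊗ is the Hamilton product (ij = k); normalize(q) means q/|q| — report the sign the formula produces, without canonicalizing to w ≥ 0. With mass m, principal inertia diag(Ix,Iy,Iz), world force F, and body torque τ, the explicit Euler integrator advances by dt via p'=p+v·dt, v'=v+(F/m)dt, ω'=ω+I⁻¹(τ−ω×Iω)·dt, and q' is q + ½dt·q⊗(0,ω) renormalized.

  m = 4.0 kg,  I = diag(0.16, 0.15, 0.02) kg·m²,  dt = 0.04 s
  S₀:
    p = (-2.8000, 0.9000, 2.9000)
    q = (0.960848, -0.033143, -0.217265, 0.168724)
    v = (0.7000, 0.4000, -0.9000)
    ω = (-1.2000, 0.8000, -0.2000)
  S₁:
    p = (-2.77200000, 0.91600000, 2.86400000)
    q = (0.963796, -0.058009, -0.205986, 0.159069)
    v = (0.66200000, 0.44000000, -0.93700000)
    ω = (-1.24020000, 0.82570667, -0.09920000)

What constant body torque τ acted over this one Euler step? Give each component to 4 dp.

τ = (-0.1400, 0.1300, 0.0600)

ω₁ − ω₀ = (-0.04020000, 0.02570667, 0.10080000)
gyro term ω₀×Iω₀ = (0.0208, 0.0336, 0.0096)
applied torque τ = (-0.1400, 0.1300, 0.0600)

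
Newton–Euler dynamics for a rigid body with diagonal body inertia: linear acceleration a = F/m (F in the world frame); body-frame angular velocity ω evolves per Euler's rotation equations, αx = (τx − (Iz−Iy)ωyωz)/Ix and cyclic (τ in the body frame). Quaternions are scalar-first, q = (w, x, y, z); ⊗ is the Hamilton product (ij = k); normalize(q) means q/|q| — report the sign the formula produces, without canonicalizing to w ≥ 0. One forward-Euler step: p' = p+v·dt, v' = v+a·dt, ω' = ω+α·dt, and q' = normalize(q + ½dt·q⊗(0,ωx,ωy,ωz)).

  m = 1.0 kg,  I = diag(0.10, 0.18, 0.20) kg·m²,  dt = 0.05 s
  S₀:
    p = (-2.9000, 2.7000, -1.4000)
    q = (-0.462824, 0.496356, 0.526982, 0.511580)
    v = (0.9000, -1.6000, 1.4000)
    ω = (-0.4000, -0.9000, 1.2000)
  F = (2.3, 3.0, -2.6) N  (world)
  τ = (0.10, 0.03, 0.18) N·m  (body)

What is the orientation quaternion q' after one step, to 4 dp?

q⊗(0,ω) = (0.0589302, 1.2779300, -0.3837176, -0.7913164)
q' = normalize(q + ½dt·q⊗(0,ω)) = (-0.4610, 0.5279, 0.5170, 0.4914)

q' = (-0.4610, 0.5279, 0.5170, 0.4914)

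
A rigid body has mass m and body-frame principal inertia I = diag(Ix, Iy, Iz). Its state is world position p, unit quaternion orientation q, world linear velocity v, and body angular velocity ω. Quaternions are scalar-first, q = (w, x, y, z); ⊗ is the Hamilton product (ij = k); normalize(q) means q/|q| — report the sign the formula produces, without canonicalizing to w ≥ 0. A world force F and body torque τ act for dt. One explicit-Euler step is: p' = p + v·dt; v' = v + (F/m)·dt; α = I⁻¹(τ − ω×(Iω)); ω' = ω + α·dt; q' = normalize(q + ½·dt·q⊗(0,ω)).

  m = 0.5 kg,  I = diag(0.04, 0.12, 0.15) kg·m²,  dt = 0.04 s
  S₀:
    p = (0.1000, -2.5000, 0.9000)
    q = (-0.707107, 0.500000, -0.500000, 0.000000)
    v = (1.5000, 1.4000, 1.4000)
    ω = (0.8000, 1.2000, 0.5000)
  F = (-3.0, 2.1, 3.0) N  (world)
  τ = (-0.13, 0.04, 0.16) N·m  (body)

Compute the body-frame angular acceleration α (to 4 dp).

ω×(Iω) gyroscopic = (0.0180, -0.0440, 0.0768)
(τ − ω×Iω)/I = (-3.7000, 0.7000, 0.5547)

α = (-3.7000, 0.7000, 0.5547)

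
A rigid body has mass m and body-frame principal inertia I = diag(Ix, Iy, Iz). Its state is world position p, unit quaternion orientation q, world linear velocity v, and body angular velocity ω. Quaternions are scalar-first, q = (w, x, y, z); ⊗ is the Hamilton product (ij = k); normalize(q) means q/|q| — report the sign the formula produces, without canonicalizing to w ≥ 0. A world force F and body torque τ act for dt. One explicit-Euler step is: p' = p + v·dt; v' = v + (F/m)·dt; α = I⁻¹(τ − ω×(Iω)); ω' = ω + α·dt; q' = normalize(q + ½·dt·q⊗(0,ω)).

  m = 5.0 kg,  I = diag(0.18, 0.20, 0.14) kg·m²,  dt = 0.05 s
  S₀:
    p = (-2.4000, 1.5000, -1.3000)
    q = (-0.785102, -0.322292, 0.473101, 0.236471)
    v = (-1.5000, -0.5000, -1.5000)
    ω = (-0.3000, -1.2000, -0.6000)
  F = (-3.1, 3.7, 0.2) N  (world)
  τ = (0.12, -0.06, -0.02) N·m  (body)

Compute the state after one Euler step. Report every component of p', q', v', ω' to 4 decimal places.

p' = (-2.4750, 1.4750, -1.3750)
q' = (-0.7693, -0.3162, 0.4898, 0.2613)
v' = (-1.5310, -0.4630, -1.4980)
ω' = (-0.2547, -1.2168, -0.6097)

p' = p + v·dt = (-2.4750, 1.4750, -1.3750)
new velocity v' = (-1.5310, -0.4630, -1.4980)
angular accel α = (0.9067, -0.3360, -0.1943)
new body rate ω' = (-0.2547, -1.2168, -0.6097)
q⊗(0,ω) = (0.6129162, 0.2354352, 0.6778059, 0.9997419)
q + ½dt·q⊗(0,ω), renormalized = (-0.7693, -0.3162, 0.4898, 0.2613)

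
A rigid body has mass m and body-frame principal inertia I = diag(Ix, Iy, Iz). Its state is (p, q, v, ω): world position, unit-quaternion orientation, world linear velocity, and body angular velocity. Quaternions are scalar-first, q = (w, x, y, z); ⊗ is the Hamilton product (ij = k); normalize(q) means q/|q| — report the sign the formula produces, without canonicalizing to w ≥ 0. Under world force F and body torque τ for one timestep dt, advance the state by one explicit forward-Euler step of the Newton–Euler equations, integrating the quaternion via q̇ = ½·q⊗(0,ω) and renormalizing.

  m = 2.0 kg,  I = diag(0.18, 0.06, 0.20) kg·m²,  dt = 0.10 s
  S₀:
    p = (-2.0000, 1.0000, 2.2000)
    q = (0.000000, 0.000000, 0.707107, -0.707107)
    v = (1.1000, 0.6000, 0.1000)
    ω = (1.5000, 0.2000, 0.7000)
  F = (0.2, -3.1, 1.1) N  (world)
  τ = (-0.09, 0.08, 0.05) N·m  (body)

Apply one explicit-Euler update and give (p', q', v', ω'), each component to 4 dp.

p + v·dt = (-1.8900, 1.0600, 2.2100)
v + (F/m)dt = (1.1100, 0.4450, 0.1550)
ω×(Iω) gyroscopic = (0.0196, -0.0210, -0.0360)
angular accel α = (-0.6089, 1.6833, 0.4300)
ω + α·dt = (1.4391, 0.3683, 0.7430)
2q̇ = q⊗(0,ω) = (0.3535535, 0.6363963, -1.0606605, -1.0606605)
updated quaternion q' = (0.0176, 0.0317, 0.6518, -0.7575)

p' = (-1.8900, 1.0600, 2.2100)
q' = (0.0176, 0.0317, 0.6518, -0.7575)
v' = (1.1100, 0.4450, 0.1550)
ω' = (1.4391, 0.3683, 0.7430)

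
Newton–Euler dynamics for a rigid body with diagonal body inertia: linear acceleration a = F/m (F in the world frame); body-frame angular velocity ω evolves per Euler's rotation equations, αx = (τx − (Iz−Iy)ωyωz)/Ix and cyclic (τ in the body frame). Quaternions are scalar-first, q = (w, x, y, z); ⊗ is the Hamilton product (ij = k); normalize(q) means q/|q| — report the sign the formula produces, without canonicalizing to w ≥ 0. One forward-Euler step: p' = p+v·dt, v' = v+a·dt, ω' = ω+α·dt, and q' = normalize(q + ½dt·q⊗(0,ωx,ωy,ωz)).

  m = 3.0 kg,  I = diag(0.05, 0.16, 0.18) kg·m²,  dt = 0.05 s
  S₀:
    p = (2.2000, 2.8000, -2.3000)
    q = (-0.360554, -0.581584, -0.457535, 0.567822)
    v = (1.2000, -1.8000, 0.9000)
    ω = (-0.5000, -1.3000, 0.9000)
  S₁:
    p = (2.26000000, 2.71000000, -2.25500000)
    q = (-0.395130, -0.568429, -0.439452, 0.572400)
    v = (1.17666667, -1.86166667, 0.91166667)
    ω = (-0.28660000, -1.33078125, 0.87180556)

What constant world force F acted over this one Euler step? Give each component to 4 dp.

v₁ − v₀ = (-0.02333333, -0.06166667, 0.01166667)
m·(v₁−v₀)/dt = (-1.4000, -3.7000, 0.7000)

F = (-1.4000, -3.7000, 0.7000)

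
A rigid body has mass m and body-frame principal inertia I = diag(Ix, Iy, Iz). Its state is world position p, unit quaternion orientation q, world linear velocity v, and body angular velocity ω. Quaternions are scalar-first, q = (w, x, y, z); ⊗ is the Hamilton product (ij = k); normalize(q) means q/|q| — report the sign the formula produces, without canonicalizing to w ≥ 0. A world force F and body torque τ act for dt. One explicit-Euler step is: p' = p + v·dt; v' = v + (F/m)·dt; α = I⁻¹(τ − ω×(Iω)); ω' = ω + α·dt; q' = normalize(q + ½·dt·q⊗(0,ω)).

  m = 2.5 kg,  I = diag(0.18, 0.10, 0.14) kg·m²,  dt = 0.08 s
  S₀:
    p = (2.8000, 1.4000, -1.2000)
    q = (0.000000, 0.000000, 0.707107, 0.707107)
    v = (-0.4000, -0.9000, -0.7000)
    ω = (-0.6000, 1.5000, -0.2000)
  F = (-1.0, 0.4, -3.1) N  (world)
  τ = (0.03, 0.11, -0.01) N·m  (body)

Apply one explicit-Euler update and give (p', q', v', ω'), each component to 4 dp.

p' = (2.7680, 1.3280, -1.2560)
q' = (-0.0367, -0.0480, 0.6887, 0.7225)
v' = (-0.4320, -0.8872, -0.7992)
ω' = (-0.5813, 1.5842, -0.2469)

ω×(Iω) gyroscopic = (-0.0120, 0.0048, 0.0720)
(τ − ω×Iω)/I = (0.2333, 1.0520, -0.5857)
new body rate ω' = (-0.5813, 1.5842, -0.2469)
Hamilton product q⊗(0,ω) = (-0.9192391, -1.2020819, -0.4242642, 0.4242642)
q + ½dt·q⊗(0,ω), renormalized = (-0.0367, -0.0480, 0.6887, 0.7225)
a = F/m = (-0.4000, 0.1600, -1.2400)
p' = p + v·dt = (2.7680, 1.3280, -1.2560)
new velocity v' = (-0.4320, -0.8872, -0.7992)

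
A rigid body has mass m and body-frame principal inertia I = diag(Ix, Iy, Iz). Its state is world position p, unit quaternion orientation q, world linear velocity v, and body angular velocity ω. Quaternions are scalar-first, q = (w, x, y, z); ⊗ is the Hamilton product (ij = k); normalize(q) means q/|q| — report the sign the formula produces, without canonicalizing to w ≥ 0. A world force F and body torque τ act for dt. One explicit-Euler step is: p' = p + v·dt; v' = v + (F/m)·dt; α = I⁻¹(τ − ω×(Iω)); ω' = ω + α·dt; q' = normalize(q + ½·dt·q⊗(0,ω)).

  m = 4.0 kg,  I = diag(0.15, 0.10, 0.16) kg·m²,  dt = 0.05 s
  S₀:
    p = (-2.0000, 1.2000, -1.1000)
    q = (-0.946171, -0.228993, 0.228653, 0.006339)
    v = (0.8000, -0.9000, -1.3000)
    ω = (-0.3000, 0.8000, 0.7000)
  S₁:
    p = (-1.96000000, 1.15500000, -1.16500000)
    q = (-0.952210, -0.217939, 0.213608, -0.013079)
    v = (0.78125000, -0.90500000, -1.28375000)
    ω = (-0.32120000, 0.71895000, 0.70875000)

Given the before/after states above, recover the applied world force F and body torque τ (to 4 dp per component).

ω₁ − ω₀ = (-0.02120000, -0.08105000, 0.00875000)
gyro term ω₀×Iω₀ = (0.0336, 0.0021, 0.0120)
applied torque τ = (-0.0300, -0.1600, 0.0400)
velocity change Δv = (-0.01875000, -0.00500000, 0.01625000)
applied force F = (-1.5000, -0.4000, 1.3000)

F = (-1.5000, -0.4000, 1.3000)
τ = (-0.0300, -0.1600, 0.0400)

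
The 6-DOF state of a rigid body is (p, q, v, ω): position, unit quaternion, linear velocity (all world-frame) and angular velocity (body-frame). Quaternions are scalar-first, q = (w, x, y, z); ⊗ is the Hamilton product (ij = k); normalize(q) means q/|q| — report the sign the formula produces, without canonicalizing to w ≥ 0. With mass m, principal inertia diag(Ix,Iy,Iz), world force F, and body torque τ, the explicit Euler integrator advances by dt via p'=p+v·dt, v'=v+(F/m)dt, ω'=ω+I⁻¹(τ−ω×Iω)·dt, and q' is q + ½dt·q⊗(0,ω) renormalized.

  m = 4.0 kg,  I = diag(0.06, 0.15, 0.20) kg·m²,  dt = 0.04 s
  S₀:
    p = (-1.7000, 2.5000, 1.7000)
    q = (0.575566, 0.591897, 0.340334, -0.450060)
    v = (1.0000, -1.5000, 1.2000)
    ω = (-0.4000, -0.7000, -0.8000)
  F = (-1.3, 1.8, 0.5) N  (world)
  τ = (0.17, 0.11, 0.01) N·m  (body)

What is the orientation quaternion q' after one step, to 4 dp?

q⊗(0,ω) = (0.1149446, -0.8175356, 0.2506454, -0.7386471)
q' = normalize(q + ½dt·q⊗(0,ω)) = (0.5777, 0.5754, 0.3453, -0.4647)

q' = (0.5777, 0.5754, 0.3453, -0.4647)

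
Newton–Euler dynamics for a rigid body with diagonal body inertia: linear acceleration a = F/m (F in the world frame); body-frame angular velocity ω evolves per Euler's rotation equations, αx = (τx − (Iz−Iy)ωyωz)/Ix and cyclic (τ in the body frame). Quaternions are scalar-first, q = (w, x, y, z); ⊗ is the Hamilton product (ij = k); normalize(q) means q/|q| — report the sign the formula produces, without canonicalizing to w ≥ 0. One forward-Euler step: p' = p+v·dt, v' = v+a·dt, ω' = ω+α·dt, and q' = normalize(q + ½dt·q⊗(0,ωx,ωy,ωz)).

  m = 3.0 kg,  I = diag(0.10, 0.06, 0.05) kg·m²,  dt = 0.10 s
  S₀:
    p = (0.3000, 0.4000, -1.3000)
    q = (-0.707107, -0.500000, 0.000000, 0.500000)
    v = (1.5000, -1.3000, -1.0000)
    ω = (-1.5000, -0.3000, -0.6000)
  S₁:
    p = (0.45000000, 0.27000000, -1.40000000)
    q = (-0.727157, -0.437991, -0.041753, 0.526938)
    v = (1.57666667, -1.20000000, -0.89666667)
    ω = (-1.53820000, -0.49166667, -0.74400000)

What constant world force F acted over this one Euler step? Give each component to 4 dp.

F = (2.3000, 3.0000, 3.1000)

v₁ − v₀ = (0.07666667, 0.10000000, 0.10333333)
applied force F = (2.3000, 3.0000, 3.1000)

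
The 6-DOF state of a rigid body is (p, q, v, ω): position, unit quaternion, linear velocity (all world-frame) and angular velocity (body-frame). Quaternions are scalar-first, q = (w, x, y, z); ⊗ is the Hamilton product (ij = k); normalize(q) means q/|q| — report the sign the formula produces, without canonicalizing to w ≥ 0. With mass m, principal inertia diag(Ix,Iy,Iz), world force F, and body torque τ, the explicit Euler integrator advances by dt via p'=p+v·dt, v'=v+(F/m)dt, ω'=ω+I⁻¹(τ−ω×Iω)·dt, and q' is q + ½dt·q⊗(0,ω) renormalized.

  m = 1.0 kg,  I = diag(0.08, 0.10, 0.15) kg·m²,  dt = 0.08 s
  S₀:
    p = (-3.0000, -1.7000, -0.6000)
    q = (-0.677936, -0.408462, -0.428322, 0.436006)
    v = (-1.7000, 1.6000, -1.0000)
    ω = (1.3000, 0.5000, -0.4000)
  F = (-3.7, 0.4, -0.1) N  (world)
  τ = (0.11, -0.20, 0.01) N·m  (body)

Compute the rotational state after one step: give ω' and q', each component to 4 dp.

precession coupling ω×(Iω) = (-0.0100, 0.0364, 0.0130)
α = I⁻¹(τ − ω×Iω) = (1.5000, -2.3640, -0.0200)
ω + α·dt = (1.4200, 0.3109, -0.4016)
q⊗(0,ω) = (0.9195640, -0.9279910, 0.0644550, 0.6237620)
q + ½dt·q⊗(0,ω), renormalized = (-0.6401, -0.4448, -0.4250, 0.4602)

ω' = (1.4200, 0.3109, -0.4016)
q' = (-0.6401, -0.4448, -0.4250, 0.4602)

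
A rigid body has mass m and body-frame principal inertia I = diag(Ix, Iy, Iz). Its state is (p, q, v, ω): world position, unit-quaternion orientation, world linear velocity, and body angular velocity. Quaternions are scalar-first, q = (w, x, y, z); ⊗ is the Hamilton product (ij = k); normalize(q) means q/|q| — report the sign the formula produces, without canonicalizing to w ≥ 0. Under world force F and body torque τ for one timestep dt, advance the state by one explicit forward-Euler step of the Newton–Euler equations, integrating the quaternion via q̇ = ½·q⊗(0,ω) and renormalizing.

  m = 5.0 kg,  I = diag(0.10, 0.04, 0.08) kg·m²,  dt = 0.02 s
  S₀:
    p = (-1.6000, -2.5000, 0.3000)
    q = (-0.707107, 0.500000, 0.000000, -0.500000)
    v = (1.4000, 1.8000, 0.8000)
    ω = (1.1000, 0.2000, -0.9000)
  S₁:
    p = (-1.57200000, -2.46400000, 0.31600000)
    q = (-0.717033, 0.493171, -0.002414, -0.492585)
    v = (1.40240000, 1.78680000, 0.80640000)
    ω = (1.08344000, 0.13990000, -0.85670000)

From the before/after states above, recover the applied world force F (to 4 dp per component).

velocity change Δv = (0.00240000, -0.01320000, 0.00640000)
applied force F = (0.6000, -3.3000, 1.6000)

F = (0.6000, -3.3000, 1.6000)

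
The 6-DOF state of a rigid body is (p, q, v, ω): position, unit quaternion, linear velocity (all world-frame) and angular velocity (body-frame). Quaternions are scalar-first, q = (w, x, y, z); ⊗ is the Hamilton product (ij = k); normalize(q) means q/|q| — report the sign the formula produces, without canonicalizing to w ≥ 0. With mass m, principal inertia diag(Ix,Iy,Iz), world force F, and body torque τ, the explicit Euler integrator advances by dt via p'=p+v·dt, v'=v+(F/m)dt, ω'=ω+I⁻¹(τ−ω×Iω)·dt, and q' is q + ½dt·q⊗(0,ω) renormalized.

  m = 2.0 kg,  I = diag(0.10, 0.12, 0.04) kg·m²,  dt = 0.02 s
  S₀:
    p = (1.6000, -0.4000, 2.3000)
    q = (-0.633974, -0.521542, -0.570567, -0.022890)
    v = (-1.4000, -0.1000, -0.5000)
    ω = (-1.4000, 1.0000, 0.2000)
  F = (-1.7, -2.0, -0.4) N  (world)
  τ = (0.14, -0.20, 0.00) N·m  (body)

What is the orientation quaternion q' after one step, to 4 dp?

Hamilton product q⊗(0,ω) = (-0.1550138, 0.7963402, -0.4976196, -1.4471306)
q' = normalize(q + ½dt·q⊗(0,ω)) = (-0.6354, -0.5135, -0.5755, -0.0374)

q' = (-0.6354, -0.5135, -0.5755, -0.0374)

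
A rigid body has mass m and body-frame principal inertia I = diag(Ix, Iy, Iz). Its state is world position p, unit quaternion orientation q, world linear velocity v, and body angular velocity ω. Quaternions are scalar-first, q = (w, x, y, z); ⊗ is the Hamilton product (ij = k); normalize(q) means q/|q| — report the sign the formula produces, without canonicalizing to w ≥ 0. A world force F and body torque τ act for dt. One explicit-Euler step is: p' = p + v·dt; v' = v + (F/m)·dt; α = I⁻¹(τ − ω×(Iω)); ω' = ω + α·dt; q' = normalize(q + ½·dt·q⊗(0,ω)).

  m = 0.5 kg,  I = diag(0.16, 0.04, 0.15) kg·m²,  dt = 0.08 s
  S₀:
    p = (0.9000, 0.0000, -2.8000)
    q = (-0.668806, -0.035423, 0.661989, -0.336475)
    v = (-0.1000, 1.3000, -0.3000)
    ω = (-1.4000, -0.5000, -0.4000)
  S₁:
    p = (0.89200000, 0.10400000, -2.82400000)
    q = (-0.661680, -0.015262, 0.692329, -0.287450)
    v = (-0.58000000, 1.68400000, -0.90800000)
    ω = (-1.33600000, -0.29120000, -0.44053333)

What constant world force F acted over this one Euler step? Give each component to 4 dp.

F = (-3.0000, 2.4000, -3.8000)

velocity change Δv = (-0.48000000, 0.38400000, -0.60800000)
F = m·Δv/dt = (-3.0000, 2.4000, -3.8000)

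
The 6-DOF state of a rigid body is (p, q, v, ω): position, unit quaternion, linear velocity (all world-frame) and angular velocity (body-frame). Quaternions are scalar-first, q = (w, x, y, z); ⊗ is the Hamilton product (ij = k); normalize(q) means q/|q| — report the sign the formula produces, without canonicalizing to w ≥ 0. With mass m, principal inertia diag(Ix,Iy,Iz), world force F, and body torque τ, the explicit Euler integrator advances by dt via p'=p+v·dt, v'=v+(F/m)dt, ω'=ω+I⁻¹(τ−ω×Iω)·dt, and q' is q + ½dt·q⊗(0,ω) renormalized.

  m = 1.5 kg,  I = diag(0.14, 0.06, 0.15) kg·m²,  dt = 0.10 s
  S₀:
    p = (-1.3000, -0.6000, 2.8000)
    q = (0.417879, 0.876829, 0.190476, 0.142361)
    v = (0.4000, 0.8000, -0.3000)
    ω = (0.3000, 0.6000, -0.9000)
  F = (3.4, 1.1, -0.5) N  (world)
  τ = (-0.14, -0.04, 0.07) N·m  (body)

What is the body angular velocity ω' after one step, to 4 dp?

ω' = (0.2347, 0.5288, -0.8437)

gyro term ω×Iω = (-0.0486, 0.0027, -0.0144)
α = I⁻¹(τ − ω×Iω) = (-0.6529, -0.7117, 0.5627)
ω + α·dt = (0.2347, 0.5288, -0.8437)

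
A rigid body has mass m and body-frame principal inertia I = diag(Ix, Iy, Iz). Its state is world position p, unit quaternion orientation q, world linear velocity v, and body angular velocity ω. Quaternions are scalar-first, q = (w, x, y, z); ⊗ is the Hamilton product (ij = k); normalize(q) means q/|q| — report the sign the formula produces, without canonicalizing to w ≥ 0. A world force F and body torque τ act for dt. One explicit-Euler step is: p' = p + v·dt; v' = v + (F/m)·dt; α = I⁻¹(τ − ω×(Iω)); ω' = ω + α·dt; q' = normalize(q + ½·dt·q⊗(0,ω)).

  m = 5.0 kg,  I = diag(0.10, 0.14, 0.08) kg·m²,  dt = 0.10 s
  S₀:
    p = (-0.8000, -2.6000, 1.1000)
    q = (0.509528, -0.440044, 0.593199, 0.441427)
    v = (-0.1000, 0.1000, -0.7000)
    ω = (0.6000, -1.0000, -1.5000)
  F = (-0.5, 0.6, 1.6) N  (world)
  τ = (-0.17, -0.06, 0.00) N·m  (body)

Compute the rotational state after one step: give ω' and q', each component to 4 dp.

precession coupling ω×(Iω) = (-0.0900, -0.0180, -0.0240)
angular accel α = (-0.8000, -0.3000, 0.3000)
ω' = ω + α·dt = (0.5200, -1.0300, -1.4700)
Hamilton product q⊗(0,ω) = (1.5193659, -0.1426547, -0.9047378, -0.6801674)
updated quaternion q' = (0.5829, -0.4452, 0.5455, 0.4056)

ω' = (0.5200, -1.0300, -1.4700)
q' = (0.5829, -0.4452, 0.5455, 0.4056)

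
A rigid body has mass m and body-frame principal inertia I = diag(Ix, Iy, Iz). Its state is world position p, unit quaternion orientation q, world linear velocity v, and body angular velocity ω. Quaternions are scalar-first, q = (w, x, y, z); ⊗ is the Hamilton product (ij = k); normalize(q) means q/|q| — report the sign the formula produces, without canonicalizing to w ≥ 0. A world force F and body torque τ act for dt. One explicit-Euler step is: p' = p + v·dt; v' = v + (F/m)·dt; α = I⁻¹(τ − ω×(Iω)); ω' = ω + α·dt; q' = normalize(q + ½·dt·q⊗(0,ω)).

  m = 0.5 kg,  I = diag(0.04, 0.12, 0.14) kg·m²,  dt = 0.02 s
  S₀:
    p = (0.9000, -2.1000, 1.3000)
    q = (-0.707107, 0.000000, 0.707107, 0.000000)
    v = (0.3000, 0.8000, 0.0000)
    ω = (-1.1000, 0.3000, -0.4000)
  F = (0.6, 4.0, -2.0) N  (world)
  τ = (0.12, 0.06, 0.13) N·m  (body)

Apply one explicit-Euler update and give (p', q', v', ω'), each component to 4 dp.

p' = (0.9060, -2.0840, 1.3000)
q' = (-0.7092, 0.0049, 0.7049, 0.0106)
v' = (0.3240, 0.9600, -0.0800)
ω' = (-1.0388, 0.3173, -0.3777)

precession coupling ω×(Iω) = (-0.0024, -0.0440, -0.0264)
angular accel α = (3.0600, 0.8667, 1.1171)
ω' = ω + α·dt = (-1.0388, 0.3173, -0.3777)
2q̇ = q⊗(0,ω) = (-0.2121321, 0.4949749, -0.2121321, 1.0606605)
q' = normalize(q + ½dt·q⊗(0,ω)) = (-0.7092, 0.0049, 0.7049, 0.0106)
linear accel F/m = (1.2000, 8.0000, -4.0000)
p' = p + v·dt = (0.9060, -2.0840, 1.3000)
v + (F/m)dt = (0.3240, 0.9600, -0.0800)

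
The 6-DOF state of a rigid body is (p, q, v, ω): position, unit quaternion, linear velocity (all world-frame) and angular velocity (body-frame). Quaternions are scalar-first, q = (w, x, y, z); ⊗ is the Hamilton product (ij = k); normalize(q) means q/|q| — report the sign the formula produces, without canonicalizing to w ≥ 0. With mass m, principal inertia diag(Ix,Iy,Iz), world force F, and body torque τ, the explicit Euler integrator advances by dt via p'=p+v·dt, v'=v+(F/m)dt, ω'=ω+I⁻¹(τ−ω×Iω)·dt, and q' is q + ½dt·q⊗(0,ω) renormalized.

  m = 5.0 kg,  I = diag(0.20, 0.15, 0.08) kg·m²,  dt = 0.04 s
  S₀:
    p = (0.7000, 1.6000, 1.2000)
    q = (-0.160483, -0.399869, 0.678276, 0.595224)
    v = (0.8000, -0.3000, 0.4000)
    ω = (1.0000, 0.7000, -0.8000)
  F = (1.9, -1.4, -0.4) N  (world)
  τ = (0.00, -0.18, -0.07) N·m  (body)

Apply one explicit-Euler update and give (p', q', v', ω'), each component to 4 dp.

p' = (0.7320, 1.5880, 1.2160)
q' = (-0.1524, -0.4221, 0.6812, 0.5784)
v' = (0.8152, -0.3112, 0.3968)
ω' = (0.9922, 0.6776, -0.8175)

angular accel α = (-0.1960, -0.5600, -0.4375)
ω + α·dt = (0.9922, 0.6776, -0.8175)
q⊗(0,ω) = (0.4012550, -1.1197606, 0.1629907, -0.8297979)
q + ½dt·q⊗(0,ω), renormalized = (-0.1524, -0.4221, 0.6812, 0.5784)
p' = p + v·dt = (0.7320, 1.5880, 1.2160)
new velocity v' = (0.8152, -0.3112, 0.3968)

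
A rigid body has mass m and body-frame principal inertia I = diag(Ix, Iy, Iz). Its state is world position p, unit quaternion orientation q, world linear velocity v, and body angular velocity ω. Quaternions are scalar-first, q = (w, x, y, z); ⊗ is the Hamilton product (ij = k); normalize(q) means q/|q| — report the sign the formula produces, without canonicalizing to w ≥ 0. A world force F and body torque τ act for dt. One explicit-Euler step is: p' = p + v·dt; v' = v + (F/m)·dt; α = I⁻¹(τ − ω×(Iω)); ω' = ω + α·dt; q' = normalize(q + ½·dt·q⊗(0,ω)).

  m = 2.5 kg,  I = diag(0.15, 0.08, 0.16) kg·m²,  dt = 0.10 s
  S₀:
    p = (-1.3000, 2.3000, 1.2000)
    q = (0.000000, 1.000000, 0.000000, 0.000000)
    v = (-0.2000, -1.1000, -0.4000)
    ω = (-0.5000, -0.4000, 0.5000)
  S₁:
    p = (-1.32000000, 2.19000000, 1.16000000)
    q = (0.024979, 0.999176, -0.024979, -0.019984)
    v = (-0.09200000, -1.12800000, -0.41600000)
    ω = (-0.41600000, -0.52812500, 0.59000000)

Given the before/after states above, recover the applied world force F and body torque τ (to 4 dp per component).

F = (2.7000, -0.7000, -0.4000)
τ = (0.1100, -0.1000, 0.1300)

Δω = ω₁−ω₀ = (0.08400000, -0.12812500, 0.09000000)
I·α + gyro = (0.1100, -0.1000, 0.1300)
v₁ − v₀ = (0.10800000, -0.02800000, -0.01600000)
applied force F = (2.7000, -0.7000, -0.4000)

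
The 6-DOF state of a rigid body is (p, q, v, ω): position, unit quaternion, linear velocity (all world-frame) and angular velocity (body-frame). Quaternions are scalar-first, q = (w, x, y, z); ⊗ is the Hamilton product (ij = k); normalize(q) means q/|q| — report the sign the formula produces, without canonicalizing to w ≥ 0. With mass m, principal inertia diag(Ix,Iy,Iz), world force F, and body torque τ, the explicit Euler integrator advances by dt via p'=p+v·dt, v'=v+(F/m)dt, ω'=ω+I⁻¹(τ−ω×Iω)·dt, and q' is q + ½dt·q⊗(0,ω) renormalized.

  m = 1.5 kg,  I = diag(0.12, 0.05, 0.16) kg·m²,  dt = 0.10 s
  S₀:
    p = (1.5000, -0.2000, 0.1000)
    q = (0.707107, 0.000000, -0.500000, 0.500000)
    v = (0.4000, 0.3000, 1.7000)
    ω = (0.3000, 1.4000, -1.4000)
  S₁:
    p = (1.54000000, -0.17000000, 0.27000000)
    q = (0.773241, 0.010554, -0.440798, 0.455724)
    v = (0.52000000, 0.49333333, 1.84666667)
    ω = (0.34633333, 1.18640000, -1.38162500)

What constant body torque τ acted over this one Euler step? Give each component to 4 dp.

τ = (-0.1600, -0.0900, 0.0000)

rate change Δω = (0.04633333, -0.21360000, 0.01837500)
I·α + gyro = (-0.1600, -0.0900, 0.0000)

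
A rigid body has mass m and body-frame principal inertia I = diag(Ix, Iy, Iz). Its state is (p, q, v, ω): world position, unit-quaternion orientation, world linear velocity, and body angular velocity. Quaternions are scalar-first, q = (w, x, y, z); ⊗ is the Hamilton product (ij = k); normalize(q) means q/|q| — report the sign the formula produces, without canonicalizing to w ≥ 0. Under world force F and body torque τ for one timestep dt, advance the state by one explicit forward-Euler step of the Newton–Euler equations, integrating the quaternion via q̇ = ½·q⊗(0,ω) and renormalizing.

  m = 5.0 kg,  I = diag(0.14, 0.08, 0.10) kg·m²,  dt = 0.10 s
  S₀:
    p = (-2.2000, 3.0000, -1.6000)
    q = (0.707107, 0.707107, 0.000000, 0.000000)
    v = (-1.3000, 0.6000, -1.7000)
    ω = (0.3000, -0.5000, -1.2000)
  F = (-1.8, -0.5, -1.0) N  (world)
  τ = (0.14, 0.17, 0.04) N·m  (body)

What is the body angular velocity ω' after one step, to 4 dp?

ω' = (0.3914, -0.2695, -1.1690)

α = I⁻¹(τ − ω×Iω) = (0.9143, 2.3050, 0.3100)
new body rate ω' = (0.3914, -0.2695, -1.1690)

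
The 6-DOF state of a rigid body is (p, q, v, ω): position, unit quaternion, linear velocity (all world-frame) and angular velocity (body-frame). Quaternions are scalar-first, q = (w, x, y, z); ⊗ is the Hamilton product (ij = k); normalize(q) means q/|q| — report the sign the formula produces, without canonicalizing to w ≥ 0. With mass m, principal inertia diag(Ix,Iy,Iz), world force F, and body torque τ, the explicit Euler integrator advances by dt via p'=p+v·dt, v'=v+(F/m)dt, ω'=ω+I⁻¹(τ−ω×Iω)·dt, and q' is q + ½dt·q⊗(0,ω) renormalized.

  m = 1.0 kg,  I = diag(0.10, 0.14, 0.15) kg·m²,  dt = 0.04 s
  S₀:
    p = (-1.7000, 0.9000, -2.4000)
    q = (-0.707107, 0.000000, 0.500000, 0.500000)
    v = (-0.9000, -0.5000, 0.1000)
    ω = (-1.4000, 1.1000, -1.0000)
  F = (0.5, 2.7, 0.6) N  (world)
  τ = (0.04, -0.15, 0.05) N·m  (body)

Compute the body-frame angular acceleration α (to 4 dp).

α = (0.5100, -0.5714, 0.7440)

ω×(Iω) gyroscopic = (-0.0110, -0.0700, -0.0616)
angular accel α = (0.5100, -0.5714, 0.7440)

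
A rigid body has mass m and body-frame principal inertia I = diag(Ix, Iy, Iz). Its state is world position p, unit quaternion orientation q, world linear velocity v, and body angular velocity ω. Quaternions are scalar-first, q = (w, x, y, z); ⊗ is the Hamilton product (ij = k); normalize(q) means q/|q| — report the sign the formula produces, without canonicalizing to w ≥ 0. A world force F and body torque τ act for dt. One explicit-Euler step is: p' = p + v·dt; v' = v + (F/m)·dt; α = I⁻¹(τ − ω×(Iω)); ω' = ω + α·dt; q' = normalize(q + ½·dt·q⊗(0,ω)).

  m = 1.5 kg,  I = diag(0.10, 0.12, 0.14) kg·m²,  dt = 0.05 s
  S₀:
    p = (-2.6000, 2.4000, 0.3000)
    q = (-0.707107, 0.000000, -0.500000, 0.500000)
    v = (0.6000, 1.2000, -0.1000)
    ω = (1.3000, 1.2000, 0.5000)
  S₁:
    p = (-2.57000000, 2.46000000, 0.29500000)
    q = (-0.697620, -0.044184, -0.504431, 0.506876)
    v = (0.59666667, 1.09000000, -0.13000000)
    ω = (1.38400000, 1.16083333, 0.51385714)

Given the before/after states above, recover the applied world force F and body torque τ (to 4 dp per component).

Δω = ω₁−ω₀ = (0.08400000, -0.03916667, 0.01385714)
gyro term ω₀×Iω₀ = (0.0120, -0.0260, 0.0312)
applied torque τ = (0.1800, -0.1200, 0.0700)
Δv = v₁−v₀ = (-0.00333333, -0.11000000, -0.03000000)
applied force F = (-0.1000, -3.3000, -0.9000)

F = (-0.1000, -3.3000, -0.9000)
τ = (0.1800, -0.1200, 0.0700)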